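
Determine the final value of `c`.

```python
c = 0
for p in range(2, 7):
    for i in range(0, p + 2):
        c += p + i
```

210

p=2,i=0: c = 0+2 = 2
p=2,i=1: c = 2+3 = 5
p=2,i=2: c = 5+4 = 9
p=2,i=3: c = 9+5 = 14
p=3,i=0: c = 14+3 = 17
p=3,i=1: c = 17+4 = 21
p=3,i=2: c = 21+5 = 26
p=3,i=3: c = 26+6 = 32
p=3,i=4: c = 32+7 = 39
p=4,i=0: c = 39+4 = 43
p=4,i=1: c = 43+5 = 48
p=4,i=2: c = 48+6 = 54
p=4,i=3: c = 54+7 = 61
p=4,i=4: c = 61+8 = 69
p=4,i=5: c = 69+9 = 78
p=5,i=0: c = 78+5 = 83
p=5,i=1: c = 83+6 = 89
p=5,i=2: c = 89+7 = 96
p=5,i=3: c = 96+8 = 104
p=5,i=4: c = 104+9 = 113
p=5,i=5: c = 113+10 = 123
p=5,i=6: c = 123+11 = 134
p=6,i=0: c = 134+6 = 140
p=6,i=1: c = 140+7 = 147
p=6,i=2: c = 147+8 = 155
p=6,i=3: c = 155+9 = 164
p=6,i=4: c = 164+10 = 174
p=6,i=5: c = 174+11 = 185
p=6,i=6: c = 185+12 = 197
p=6,i=7: c = 197+13 = 210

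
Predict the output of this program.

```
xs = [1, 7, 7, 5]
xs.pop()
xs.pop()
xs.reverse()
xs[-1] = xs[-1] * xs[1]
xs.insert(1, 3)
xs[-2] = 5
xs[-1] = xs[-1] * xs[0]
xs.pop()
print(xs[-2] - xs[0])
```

0

pop() removes 5 → [1, 7, 7]
pop() removes 7 → [1, 7]
reverse → [7, 1]
xs[-1] = xs[-1]*xs[1] = 1*1 = 1 → [7, 1]
insert 3 at 1 → [7, 3, 1]
xs[-2] = 5 → [7, 5, 1]
xs[-1] = xs[-1]*xs[0] = 1*7 = 7 → [7, 5, 7]
pop() removes 7 → [7, 5]
xs[-2]-xs[0] = 7-7 = 0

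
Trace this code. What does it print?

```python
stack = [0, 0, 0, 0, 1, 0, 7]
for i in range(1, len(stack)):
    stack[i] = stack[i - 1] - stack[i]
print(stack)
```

[0, 0, 0, 0, -1, -1, -8]

i=1: stack[1] = 0-0 = 0 → [0, 0, 0, 0, 1, 0, 7]
i=2: stack[2] = 0-0 = 0 → [0, 0, 0, 0, 1, 0, 7]
i=3: stack[3] = 0-0 = 0 → [0, 0, 0, 0, 1, 0, 7]
i=4: stack[4] = 0-1 = -1 → [0, 0, 0, 0, -1, 0, 7]
i=5: stack[5] = (-1)-0 = -1 → [0, 0, 0, 0, -1, -1, 7]
i=6: stack[6] = (-1)-7 = -8 → [0, 0, 0, 0, -1, -1, -8]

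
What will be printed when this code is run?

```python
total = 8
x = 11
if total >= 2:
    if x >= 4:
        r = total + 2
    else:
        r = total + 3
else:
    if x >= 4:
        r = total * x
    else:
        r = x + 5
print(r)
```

10

total=8, x=11
total >= 2 is True; x >= 4 is True
→ r = total + 2 = 10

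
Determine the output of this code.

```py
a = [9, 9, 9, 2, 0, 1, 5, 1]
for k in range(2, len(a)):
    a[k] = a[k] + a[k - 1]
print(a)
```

[9, 9, 18, 20, 20, 21, 26, 27]

k=2: a[2] = 9+9 = 18 → [9, 9, 18, 2, 0, 1, 5, 1]
k=3: a[3] = 2+18 = 20 → [9, 9, 18, 20, 0, 1, 5, 1]
k=4: a[4] = 0+20 = 20 → [9, 9, 18, 20, 20, 1, 5, 1]
k=5: a[5] = 1+20 = 21 → [9, 9, 18, 20, 20, 21, 5, 1]
k=6: a[6] = 5+21 = 26 → [9, 9, 18, 20, 20, 21, 26, 1]
k=7: a[7] = 1+26 = 27 → [9, 9, 18, 20, 20, 21, 26, 27]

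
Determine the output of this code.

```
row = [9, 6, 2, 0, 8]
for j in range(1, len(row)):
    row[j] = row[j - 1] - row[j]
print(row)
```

j=1: row[1] = 9-6 = 3 → [9, 3, 2, 0, 8]
j=2: row[2] = 3-2 = 1 → [9, 3, 1, 0, 8]
j=3: row[3] = 1-0 = 1 → [9, 3, 1, 1, 8]
j=4: row[4] = 1-8 = -7 → [9, 3, 1, 1, -7]

[9, 3, 1, 1, -7]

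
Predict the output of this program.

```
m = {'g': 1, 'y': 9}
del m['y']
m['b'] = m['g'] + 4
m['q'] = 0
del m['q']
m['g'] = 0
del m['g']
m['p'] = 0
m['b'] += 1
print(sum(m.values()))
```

del 'y' → {'g': 1}
m['b'] = m['g']+4 = 5 → {'g': 1, 'b': 5}
m['q'] = 0 → {'g': 1, 'b': 5, 'q': 0}
del 'q' → {'g': 1, 'b': 5}
m['g'] = 0 → {'g': 0, 'b': 5}
del 'g' → {'b': 5}
m['p'] = 0 → {'b': 5, 'p': 0}
m['b'] = 5+1 = 6 → {'b': 6, 'p': 0}
sum of values = 6

6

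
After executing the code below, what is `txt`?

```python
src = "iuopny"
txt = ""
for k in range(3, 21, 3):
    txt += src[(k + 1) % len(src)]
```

k=3: add src[4]='n' → 'n'
k=6: add src[1]='u' → 'nu'
k=9: add src[4]='n' → 'nun'
k=12: add src[1]='u' → 'nunu'
k=15: add src[4]='n' → 'nunun'
k=18: add src[1]='u' → 'nununu'

'nununu'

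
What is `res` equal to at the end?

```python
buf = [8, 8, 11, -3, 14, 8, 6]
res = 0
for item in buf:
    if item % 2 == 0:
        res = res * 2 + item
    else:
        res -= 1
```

254

item=8: even, res = 0*2+8 = 8
item=8: even, res = 8*2+8 = 24
item=11: not even, res = 24-1 = 23
item=-3: not even, res = 23-1 = 22
item=14: even, res = 22*2+14 = 58
item=8: even, res = 58*2+8 = 124
item=6: even, res = 124*2+6 = 254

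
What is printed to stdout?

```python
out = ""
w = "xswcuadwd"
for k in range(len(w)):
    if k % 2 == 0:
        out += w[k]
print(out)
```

k=0: add 'x' → 'x'
k=1: skip
k=2: add 'w' → 'xw'
k=3: skip
k=4: add 'u' → 'xwu'
k=5: skip
k=6: add 'd' → 'xwud'
k=7: skip
k=8: add 'd' → 'xwudd'

xwudd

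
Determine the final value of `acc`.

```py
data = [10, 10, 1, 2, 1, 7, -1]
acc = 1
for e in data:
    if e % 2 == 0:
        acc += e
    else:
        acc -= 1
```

19

e=10: even, acc = 1+10 = 11
e=10: even, acc = 11+10 = 21
e=1: not even, acc = 21-1 = 20
e=2: even, acc = 20+2 = 22
e=1: not even, acc = 22-1 = 21
e=7: not even, acc = 21-1 = 20
e=-1: not even, acc = 20-1 = 19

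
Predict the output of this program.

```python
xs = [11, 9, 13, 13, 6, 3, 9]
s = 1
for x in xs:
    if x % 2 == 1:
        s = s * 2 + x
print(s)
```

731

x=11: odd, s = 1*2+11 = 13
x=9: odd, s = 13*2+9 = 35
x=13: odd, s = 35*2+13 = 83
x=13: odd, s = 83*2+13 = 179
x=6: not odd
x=3: odd, s = 179*2+3 = 361
x=9: odd, s = 361*2+9 = 731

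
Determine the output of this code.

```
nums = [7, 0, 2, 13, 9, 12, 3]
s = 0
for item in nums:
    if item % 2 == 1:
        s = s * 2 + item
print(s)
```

item=7: odd, s = 0*2+7 = 7
item=0: not odd
item=2: not odd
item=13: odd, s = 7*2+13 = 27
item=9: odd, s = 27*2+9 = 63
item=12: not odd
item=3: odd, s = 63*2+3 = 129

129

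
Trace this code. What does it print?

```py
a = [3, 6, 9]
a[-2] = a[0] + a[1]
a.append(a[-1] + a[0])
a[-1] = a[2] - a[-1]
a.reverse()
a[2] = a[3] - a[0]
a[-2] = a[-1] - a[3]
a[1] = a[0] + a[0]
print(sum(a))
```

a[-2] = a[0]+a[1] = 3+6 = 9 → [3, 9, 9]
append a[-1]+a[0] = 9+3 = 12 → [3, 9, 9, 12]
a[-1] = a[2]-a[-1] = 9-12 = -3 → [3, 9, 9, -3]
reverse → [-3, 9, 9, 3]
a[2] = a[3]-a[0] = 3-(-3) = 6 → [-3, 9, 6, 3]
a[-2] = a[-1]-a[3] = 3-3 = 0 → [-3, 9, 0, 3]
a[1] = a[0]+a[0] = (-3)+(-3) = -6 → [-3, -6, 0, 3]
sum = -6

-6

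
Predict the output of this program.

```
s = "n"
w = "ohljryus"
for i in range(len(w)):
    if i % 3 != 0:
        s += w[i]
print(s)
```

nhlrys

i=0: skip
i=1: add 'h' → 'nh'
i=2: add 'l' → 'nhl'
i=3: skip
i=4: add 'r' → 'nhlr'
i=5: add 'y' → 'nhlry'
i=6: skip
i=7: add 's' → 'nhlrys'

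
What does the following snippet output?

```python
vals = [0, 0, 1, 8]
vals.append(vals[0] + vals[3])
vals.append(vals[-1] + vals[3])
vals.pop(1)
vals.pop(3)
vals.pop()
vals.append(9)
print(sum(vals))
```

18

append vals[0]+vals[3] = 0+8 = 8 → [0, 0, 1, 8, 8]
append vals[-1]+vals[3] = 8+8 = 16 → [0, 0, 1, 8, 8, 16]
pop(1) removes 0 → [0, 1, 8, 8, 16]
pop(3) removes 8 → [0, 1, 8, 16]
pop() removes 16 → [0, 1, 8]
append 9 → [0, 1, 8, 9]
sum = 18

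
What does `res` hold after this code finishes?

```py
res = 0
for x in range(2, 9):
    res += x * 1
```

x=2: res = 0+2*1 = 2
x=3: res = 2+3*1 = 5
x=4: res = 5+4*1 = 9
x=5: res = 9+5*1 = 14
x=6: res = 14+6*1 = 20
x=7: res = 20+7*1 = 27
x=8: res = 27+8*1 = 35

35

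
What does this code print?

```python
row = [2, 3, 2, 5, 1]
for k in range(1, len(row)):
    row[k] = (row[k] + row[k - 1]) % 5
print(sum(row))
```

9

k=1: row[1] = (3+2)%5 = 0 → [2, 0, 2, 5, 1]
k=2: row[2] = (2+0)%5 = 2 → [2, 0, 2, 5, 1]
k=3: row[3] = (5+2)%5 = 2 → [2, 0, 2, 2, 1]
k=4: row[4] = (1+2)%5 = 3 → [2, 0, 2, 2, 3]
sum = 9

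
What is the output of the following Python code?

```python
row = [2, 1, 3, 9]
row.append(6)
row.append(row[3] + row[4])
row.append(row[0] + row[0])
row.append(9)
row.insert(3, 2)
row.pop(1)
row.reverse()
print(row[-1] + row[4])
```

11

append 6 → [2, 1, 3, 9, 6]
append row[3]+row[4] = 9+6 = 15 → [2, 1, 3, 9, 6, 15]
append row[0]+row[0] = 2+2 = 4 → [2, 1, 3, 9, 6, 15, 4]
append 9 → [2, 1, 3, 9, 6, 15, 4, 9]
insert 2 at 3 → [2, 1, 3, 2, 9, 6, 15, 4, 9]
pop(1) removes 1 → [2, 3, 2, 9, 6, 15, 4, 9]
reverse → [9, 4, 15, 6, 9, 2, 3, 2]
row[-1]+row[4] = 2+9 = 11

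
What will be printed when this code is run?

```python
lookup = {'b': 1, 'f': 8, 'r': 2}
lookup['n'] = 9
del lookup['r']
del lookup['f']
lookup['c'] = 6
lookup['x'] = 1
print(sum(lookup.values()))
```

17

lookup['n'] = 9 → {'b': 1, 'f': 8, 'r': 2, 'n': 9}
del 'r' → {'b': 1, 'f': 8, 'n': 9}
del 'f' → {'b': 1, 'n': 9}
lookup['c'] = 6 → {'b': 1, 'n': 9, 'c': 6}
lookup['x'] = 1 → {'b': 1, 'n': 9, 'c': 6, 'x': 1}
sum of values = 17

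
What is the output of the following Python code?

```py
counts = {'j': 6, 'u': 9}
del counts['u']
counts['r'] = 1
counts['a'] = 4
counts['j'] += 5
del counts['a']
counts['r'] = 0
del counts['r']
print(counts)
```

del 'u' → {'j': 6}
counts['r'] = 1 → {'j': 6, 'r': 1}
counts['a'] = 4 → {'j': 6, 'r': 1, 'a': 4}
counts['j'] = 6+5 = 11 → {'j': 11, 'r': 1, 'a': 4}
del 'a' → {'j': 11, 'r': 1}
counts['r'] = 0 → {'j': 11, 'r': 0}
del 'r' → {'j': 11}

{'j': 11}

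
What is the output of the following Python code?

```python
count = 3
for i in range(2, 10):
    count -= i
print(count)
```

i=2: count = 3-2 = 1
i=3: count = 1-3 = -2
i=4: count = (-2)-4 = -6
i=5: count = (-6)-5 = -11
i=6: count = (-11)-6 = -17
i=7: count = (-17)-7 = -24
i=8: count = (-24)-8 = -32
i=9: count = (-32)-9 = -41

-41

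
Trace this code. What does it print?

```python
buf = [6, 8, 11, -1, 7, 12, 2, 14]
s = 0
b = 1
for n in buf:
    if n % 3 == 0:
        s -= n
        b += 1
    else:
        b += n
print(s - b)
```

n=6: %3==0, s = 0-6 = -6; b=2
n=8: not %3==0; b=10
n=11: not %3==0; b=21
n=-1: not %3==0; b=20
n=7: not %3==0; b=27
n=12: %3==0, s = (-6)-12 = -18; b=28
n=2: not %3==0; b=30
n=14: not %3==0; b=44
s-b = (-18)-44 = -62

-62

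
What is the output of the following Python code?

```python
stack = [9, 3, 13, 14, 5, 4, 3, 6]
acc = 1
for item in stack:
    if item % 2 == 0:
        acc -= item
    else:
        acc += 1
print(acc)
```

item=9: not even, acc = 1+1 = 2
item=3: not even, acc = 2+1 = 3
item=13: not even, acc = 3+1 = 4
item=14: even, acc = 4-14 = -10
item=5: not even, acc = (-10)+1 = -9
item=4: even, acc = (-9)-4 = -13
item=3: not even, acc = (-13)+1 = -12
item=6: even, acc = (-12)-6 = -18

-18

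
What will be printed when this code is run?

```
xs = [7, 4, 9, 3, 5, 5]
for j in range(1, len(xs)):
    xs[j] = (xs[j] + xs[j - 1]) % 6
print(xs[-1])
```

j=1: xs[1] = (4+7)%6 = 5 → [7, 5, 9, 3, 5, 5]
j=2: xs[2] = (9+5)%6 = 2 → [7, 5, 2, 3, 5, 5]
j=3: xs[3] = (3+2)%6 = 5 → [7, 5, 2, 5, 5, 5]
j=4: xs[4] = (5+5)%6 = 4 → [7, 5, 2, 5, 4, 5]
j=5: xs[5] = (5+4)%6 = 3 → [7, 5, 2, 5, 4, 3]

3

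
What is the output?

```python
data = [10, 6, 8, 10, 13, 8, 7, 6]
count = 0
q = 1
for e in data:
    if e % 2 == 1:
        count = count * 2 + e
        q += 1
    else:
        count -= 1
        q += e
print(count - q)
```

-37

e=10: not odd, count = 0-1 = -1; q=11
e=6: not odd, count = (-1)-1 = -2; q=17
e=8: not odd, count = (-2)-1 = -3; q=25
e=10: not odd, count = (-3)-1 = -4; q=35
e=13: odd, count = (-4)*2+13 = 5; q=36
e=8: not odd, count = 5-1 = 4; q=44
e=7: odd, count = 4*2+7 = 15; q=45
e=6: not odd, count = 15-1 = 14; q=51
count-q = 14-51 = -37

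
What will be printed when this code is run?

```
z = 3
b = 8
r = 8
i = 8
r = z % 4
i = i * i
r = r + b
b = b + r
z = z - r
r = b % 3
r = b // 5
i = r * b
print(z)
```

-8

r = 3%4 = 3
i = 8*8 = 64
r = 3+8 = 11
b = 8+11 = 19
z = 3-11 = -8
r = 19%3 = 1
r = 19//5 = 3
i = 3*19 = 57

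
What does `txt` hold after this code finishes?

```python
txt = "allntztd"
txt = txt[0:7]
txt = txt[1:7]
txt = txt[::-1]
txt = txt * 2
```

'tztnlltztnll'

slice [0:7] → 'allntzt'
slice [1:7] → 'llntzt'
reverse → 'tztnll'
repeat ×2 → 'tztnlltztnll'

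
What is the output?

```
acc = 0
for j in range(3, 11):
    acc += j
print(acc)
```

j=3: acc = 0+3 = 3
j=4: acc = 3+4 = 7
j=5: acc = 7+5 = 12
j=6: acc = 12+6 = 18
j=7: acc = 18+7 = 25
j=8: acc = 25+8 = 33
j=9: acc = 33+9 = 42
j=10: acc = 42+10 = 52

52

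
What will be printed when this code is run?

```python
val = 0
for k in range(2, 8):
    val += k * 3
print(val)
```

81

k=2: val = 0+2*3 = 6
k=3: val = 6+3*3 = 15
k=4: val = 15+4*3 = 27
k=5: val = 27+5*3 = 42
k=6: val = 42+6*3 = 60
k=7: val = 60+7*3 = 81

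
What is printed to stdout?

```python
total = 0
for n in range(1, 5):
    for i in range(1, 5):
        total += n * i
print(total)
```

100

n=1,i=1: total = 0+1 = 1
n=1,i=2: total = 1+2 = 3
n=1,i=3: total = 3+3 = 6
n=1,i=4: total = 6+4 = 10
n=2,i=1: total = 10+2 = 12
n=2,i=2: total = 12+4 = 16
n=2,i=3: total = 16+6 = 22
n=2,i=4: total = 22+8 = 30
n=3,i=1: total = 30+3 = 33
n=3,i=2: total = 33+6 = 39
n=3,i=3: total = 39+9 = 48
n=3,i=4: total = 48+12 = 60
n=4,i=1: total = 60+4 = 64
n=4,i=2: total = 64+8 = 72
n=4,i=3: total = 72+12 = 84
n=4,i=4: total = 84+16 = 100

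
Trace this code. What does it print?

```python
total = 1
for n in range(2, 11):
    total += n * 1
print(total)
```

n=2: total = 1+2*1 = 3
n=3: total = 3+3*1 = 6
n=4: total = 6+4*1 = 10
n=5: total = 10+5*1 = 15
n=6: total = 15+6*1 = 21
n=7: total = 21+7*1 = 28
n=8: total = 28+8*1 = 36
n=9: total = 36+9*1 = 45
n=10: total = 45+10*1 = 55

55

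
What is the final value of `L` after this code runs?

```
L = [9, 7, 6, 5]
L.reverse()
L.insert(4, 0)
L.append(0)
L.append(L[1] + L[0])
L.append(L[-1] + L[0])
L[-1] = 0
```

[5, 6, 7, 9, 0, 0, 11, 0]

reverse → [5, 6, 7, 9]
insert 0 at 4 → [5, 6, 7, 9, 0]
append 0 → [5, 6, 7, 9, 0, 0]
append L[1]+L[0] = 6+5 = 11 → [5, 6, 7, 9, 0, 0, 11]
append L[-1]+L[0] = 11+5 = 16 → [5, 6, 7, 9, 0, 0, 11, 16]
L[-1] = 0 → [5, 6, 7, 9, 0, 0, 11, 0]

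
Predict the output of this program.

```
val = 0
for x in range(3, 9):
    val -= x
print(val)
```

-33

x=3: val = 0-3 = -3
x=4: val = (-3)-4 = -7
x=5: val = (-7)-5 = -12
x=6: val = (-12)-6 = -18
x=7: val = (-18)-7 = -25
x=8: val = (-25)-8 = -33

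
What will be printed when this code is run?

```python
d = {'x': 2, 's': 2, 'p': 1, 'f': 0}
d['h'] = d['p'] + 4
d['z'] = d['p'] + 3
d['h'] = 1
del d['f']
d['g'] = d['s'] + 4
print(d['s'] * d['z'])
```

d['h'] = d['p']+4 = 5 → {'x': 2, 's': 2, 'p': 1, 'f': 0, 'h': 5}
d['z'] = d['p']+3 = 4 → {'x': 2, 's': 2, 'p': 1, 'f': 0, 'h': 5, 'z': 4}
d['h'] = 1 → {'x': 2, 's': 2, 'p': 1, 'f': 0, 'h': 1, 'z': 4}
del 'f' → {'x': 2, 's': 2, 'p': 1, 'h': 1, 'z': 4}
d['g'] = d['s']+4 = 6 → {'x': 2, 's': 2, 'p': 1, 'h': 1, 'z': 4, 'g': 6}
d['s']*d['z'] = 2*4 = 8

8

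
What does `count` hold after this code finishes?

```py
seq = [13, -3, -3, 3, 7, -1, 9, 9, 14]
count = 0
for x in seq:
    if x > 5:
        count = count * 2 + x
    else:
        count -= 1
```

276

x=13: >5, count = 0*2+13 = 13
x=-3: not >5, count = 13-1 = 12
x=-3: not >5, count = 12-1 = 11
x=3: not >5, count = 11-1 = 10
x=7: >5, count = 10*2+7 = 27
x=-1: not >5, count = 27-1 = 26
x=9: >5, count = 26*2+9 = 61
x=9: >5, count = 61*2+9 = 131
x=14: >5, count = 131*2+14 = 276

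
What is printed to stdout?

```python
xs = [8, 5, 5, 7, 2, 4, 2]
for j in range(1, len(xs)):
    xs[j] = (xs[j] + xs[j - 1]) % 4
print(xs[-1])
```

1

j=1: xs[1] = (5+8)%4 = 1 → [8, 1, 5, 7, 2, 4, 2]
j=2: xs[2] = (5+1)%4 = 2 → [8, 1, 2, 7, 2, 4, 2]
j=3: xs[3] = (7+2)%4 = 1 → [8, 1, 2, 1, 2, 4, 2]
j=4: xs[4] = (2+1)%4 = 3 → [8, 1, 2, 1, 3, 4, 2]
j=5: xs[5] = (4+3)%4 = 3 → [8, 1, 2, 1, 3, 3, 2]
j=6: xs[6] = (2+3)%4 = 1 → [8, 1, 2, 1, 3, 3, 1]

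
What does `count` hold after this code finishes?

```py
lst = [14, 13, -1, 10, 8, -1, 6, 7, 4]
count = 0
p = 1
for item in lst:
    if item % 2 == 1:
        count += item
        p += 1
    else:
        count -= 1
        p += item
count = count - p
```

-34

item=14: not odd, count = 0-1 = -1; p=15
item=13: odd, count = (-1)+13 = 12; p=16
item=-1: odd, count = 12+(-1) = 11; p=17
item=10: not odd, count = 11-1 = 10; p=27
item=8: not odd, count = 10-1 = 9; p=35
item=-1: odd, count = 9+(-1) = 8; p=36
item=6: not odd, count = 8-1 = 7; p=42
item=7: odd, count = 7+7 = 14; p=43
item=4: not odd, count = 14-1 = 13; p=47
count-p = 13-47 = -34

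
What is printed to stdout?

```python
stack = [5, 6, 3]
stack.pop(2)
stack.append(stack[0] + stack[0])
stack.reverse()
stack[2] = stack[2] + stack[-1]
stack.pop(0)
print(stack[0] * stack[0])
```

pop(2) removes 3 → [5, 6]
append stack[0]+stack[0] = 5+5 = 10 → [5, 6, 10]
reverse → [10, 6, 5]
stack[2] = stack[2]+stack[-1] = 5+5 = 10 → [10, 6, 10]
pop(0) removes 10 → [6, 10]
stack[0]*stack[0] = 6*6 = 36

36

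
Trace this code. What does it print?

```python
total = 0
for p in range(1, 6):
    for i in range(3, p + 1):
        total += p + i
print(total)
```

48

p=3,i=3: total = 0+6 = 6
p=4,i=3: total = 6+7 = 13
p=4,i=4: total = 13+8 = 21
p=5,i=3: total = 21+8 = 29
p=5,i=4: total = 29+9 = 38
p=5,i=5: total = 38+10 = 48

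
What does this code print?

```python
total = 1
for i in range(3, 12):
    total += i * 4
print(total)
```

253

i=3: total = 1+3*4 = 13
i=4: total = 13+4*4 = 29
i=5: total = 29+5*4 = 49
i=6: total = 49+6*4 = 73
i=7: total = 73+7*4 = 101
i=8: total = 101+8*4 = 133
i=9: total = 133+9*4 = 169
i=10: total = 169+10*4 = 209
i=11: total = 209+11*4 = 253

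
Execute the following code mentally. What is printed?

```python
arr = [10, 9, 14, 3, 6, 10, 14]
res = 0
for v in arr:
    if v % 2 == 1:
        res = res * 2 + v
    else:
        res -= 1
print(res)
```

v=10: not odd, res = 0-1 = -1
v=9: odd, res = (-1)*2+9 = 7
v=14: not odd, res = 7-1 = 6
v=3: odd, res = 6*2+3 = 15
v=6: not odd, res = 15-1 = 14
v=10: not odd, res = 14-1 = 13
v=14: not odd, res = 13-1 = 12

12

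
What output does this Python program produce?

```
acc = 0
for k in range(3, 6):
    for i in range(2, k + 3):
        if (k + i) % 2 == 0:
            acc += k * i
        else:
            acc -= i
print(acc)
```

121

k=3,i=2: odd sum, acc = 0-2 = -2
k=3,i=3: even sum, acc = (-2)+9 = 7
k=3,i=4: odd sum, acc = 7-4 = 3
k=3,i=5: even sum, acc = 3+15 = 18
k=4,i=2: even sum, acc = 18+8 = 26
k=4,i=3: odd sum, acc = 26-3 = 23
k=4,i=4: even sum, acc = 23+16 = 39
k=4,i=5: odd sum, acc = 39-5 = 34
k=4,i=6: even sum, acc = 34+24 = 58
k=5,i=2: odd sum, acc = 58-2 = 56
k=5,i=3: even sum, acc = 56+15 = 71
k=5,i=4: odd sum, acc = 71-4 = 67
k=5,i=5: even sum, acc = 67+25 = 92
k=5,i=6: odd sum, acc = 92-6 = 86
k=5,i=7: even sum, acc = 86+35 = 121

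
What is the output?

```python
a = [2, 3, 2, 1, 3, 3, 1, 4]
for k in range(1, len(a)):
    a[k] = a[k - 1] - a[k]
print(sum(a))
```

-49

k=1: a[1] = 2-3 = -1 → [2, -1, 2, 1, 3, 3, 1, 4]
k=2: a[2] = (-1)-2 = -3 → [2, -1, -3, 1, 3, 3, 1, 4]
k=3: a[3] = (-3)-1 = -4 → [2, -1, -3, -4, 3, 3, 1, 4]
k=4: a[4] = (-4)-3 = -7 → [2, -1, -3, -4, -7, 3, 1, 4]
k=5: a[5] = (-7)-3 = -10 → [2, -1, -3, -4, -7, -10, 1, 4]
k=6: a[6] = (-10)-1 = -11 → [2, -1, -3, -4, -7, -10, -11, 4]
k=7: a[7] = (-11)-4 = -15 → [2, -1, -3, -4, -7, -10, -11, -15]
sum = -49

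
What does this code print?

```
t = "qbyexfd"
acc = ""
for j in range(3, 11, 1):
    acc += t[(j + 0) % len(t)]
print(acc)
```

exfdqbye

j=3: add t[3]='e' → 'e'
j=4: add t[4]='x' → 'ex'
j=5: add t[5]='f' → 'exf'
j=6: add t[6]='d' → 'exfd'
j=7: add t[0]='q' → 'exfdq'
j=8: add t[1]='b' → 'exfdqb'
j=9: add t[2]='y' → 'exfdqby'
j=10: add t[3]='e' → 'exfdqbye'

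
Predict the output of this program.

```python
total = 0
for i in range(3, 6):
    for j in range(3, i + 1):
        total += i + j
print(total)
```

48

i=3,j=3: total = 0+6 = 6
i=4,j=3: total = 6+7 = 13
i=4,j=4: total = 13+8 = 21
i=5,j=3: total = 21+8 = 29
i=5,j=4: total = 29+9 = 38
i=5,j=5: total = 38+10 = 48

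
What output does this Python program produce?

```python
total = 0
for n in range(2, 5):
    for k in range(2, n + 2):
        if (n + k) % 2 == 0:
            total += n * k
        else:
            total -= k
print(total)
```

20

n=2,k=2: even sum, total = 0+4 = 4
n=2,k=3: odd sum, total = 4-3 = 1
n=3,k=2: odd sum, total = 1-2 = -1
n=3,k=3: even sum, total = (-1)+9 = 8
n=3,k=4: odd sum, total = 8-4 = 4
n=4,k=2: even sum, total = 4+8 = 12
n=4,k=3: odd sum, total = 12-3 = 9
n=4,k=4: even sum, total = 9+16 = 25
n=4,k=5: odd sum, total = 25-5 = 20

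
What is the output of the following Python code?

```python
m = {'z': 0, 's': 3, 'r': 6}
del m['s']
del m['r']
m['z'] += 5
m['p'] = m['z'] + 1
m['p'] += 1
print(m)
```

{'z': 5, 'p': 7}

del 's' → {'z': 0, 'r': 6}
del 'r' → {'z': 0}
m['z'] = 0+5 = 5 → {'z': 5}
m['p'] = m['z']+1 = 6 → {'z': 5, 'p': 6}
m['p'] = 6+1 = 7 → {'z': 5, 'p': 7}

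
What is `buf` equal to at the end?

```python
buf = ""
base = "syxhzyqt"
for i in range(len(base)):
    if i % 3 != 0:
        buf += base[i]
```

'yxzyt'

i=0: skip
i=1: add 'y' → 'y'
i=2: add 'x' → 'yx'
i=3: skip
i=4: add 'z' → 'yxz'
i=5: add 'y' → 'yxzy'
i=6: skip
i=7: add 't' → 'yxzyt'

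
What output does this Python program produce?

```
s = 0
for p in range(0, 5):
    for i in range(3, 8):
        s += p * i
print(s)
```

250

p=0,i=3: s = 0+0 = 0
p=0,i=4: s = 0+0 = 0
p=0,i=5: s = 0+0 = 0
p=0,i=6: s = 0+0 = 0
p=0,i=7: s = 0+0 = 0
p=1,i=3: s = 0+3 = 3
p=1,i=4: s = 3+4 = 7
p=1,i=5: s = 7+5 = 12
p=1,i=6: s = 12+6 = 18
p=1,i=7: s = 18+7 = 25
p=2,i=3: s = 25+6 = 31
p=2,i=4: s = 31+8 = 39
p=2,i=5: s = 39+10 = 49
p=2,i=6: s = 49+12 = 61
p=2,i=7: s = 61+14 = 75
p=3,i=3: s = 75+9 = 84
p=3,i=4: s = 84+12 = 96
p=3,i=5: s = 96+15 = 111
p=3,i=6: s = 111+18 = 129
p=3,i=7: s = 129+21 = 150
p=4,i=3: s = 150+12 = 162
p=4,i=4: s = 162+16 = 178
p=4,i=5: s = 178+20 = 198
p=4,i=6: s = 198+24 = 222
p=4,i=7: s = 222+28 = 250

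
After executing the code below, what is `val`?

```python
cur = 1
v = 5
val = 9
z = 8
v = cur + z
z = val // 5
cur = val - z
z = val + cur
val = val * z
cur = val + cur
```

v = 1+8 = 9
z = 9//5 = 1
cur = 9-1 = 8
z = 9+8 = 17
val = 9*17 = 153
cur = 153+8 = 161

153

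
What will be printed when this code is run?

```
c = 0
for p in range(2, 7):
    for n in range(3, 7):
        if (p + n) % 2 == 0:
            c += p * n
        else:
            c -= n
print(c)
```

p=2,n=3: odd sum, c = 0-3 = -3
p=2,n=4: even sum, c = (-3)+8 = 5
p=2,n=5: odd sum, c = 5-5 = 0
p=2,n=6: even sum, c = 0+12 = 12
p=3,n=3: even sum, c = 12+9 = 21
p=3,n=4: odd sum, c = 21-4 = 17
p=3,n=5: even sum, c = 17+15 = 32
p=3,n=6: odd sum, c = 32-6 = 26
p=4,n=3: odd sum, c = 26-3 = 23
p=4,n=4: even sum, c = 23+16 = 39
p=4,n=5: odd sum, c = 39-5 = 34
p=4,n=6: even sum, c = 34+24 = 58
p=5,n=3: even sum, c = 58+15 = 73
p=5,n=4: odd sum, c = 73-4 = 69
p=5,n=5: even sum, c = 69+25 = 94
p=5,n=6: odd sum, c = 94-6 = 88
p=6,n=3: odd sum, c = 88-3 = 85
p=6,n=4: even sum, c = 85+24 = 109
p=6,n=5: odd sum, c = 109-5 = 104
p=6,n=6: even sum, c = 104+36 = 140

140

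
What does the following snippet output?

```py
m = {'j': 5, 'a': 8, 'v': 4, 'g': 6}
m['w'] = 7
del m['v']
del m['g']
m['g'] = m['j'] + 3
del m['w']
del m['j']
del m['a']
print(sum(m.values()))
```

m['w'] = 7 → {'j': 5, 'a': 8, 'v': 4, 'g': 6, 'w': 7}
del 'v' → {'j': 5, 'a': 8, 'g': 6, 'w': 7}
del 'g' → {'j': 5, 'a': 8, 'w': 7}
m['g'] = m['j']+3 = 8 → {'j': 5, 'a': 8, 'w': 7, 'g': 8}
del 'w' → {'j': 5, 'a': 8, 'g': 8}
del 'j' → {'a': 8, 'g': 8}
del 'a' → {'g': 8}
sum of values = 8

8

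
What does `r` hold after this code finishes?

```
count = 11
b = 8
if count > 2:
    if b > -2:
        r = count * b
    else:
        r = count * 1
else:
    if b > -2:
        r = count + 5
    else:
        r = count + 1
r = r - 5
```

83

count=11, b=8
count > 2 is True; b > -2 is True
→ r = count * b = 88
r = 88-5 = 83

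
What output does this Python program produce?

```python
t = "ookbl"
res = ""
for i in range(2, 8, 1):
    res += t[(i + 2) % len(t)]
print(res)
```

i=2: add t[4]='l' → 'l'
i=3: add t[0]='o' → 'lo'
i=4: add t[1]='o' → 'loo'
i=5: add t[2]='k' → 'look'
i=6: add t[3]='b' → 'lookb'
i=7: add t[4]='l' → 'lookbl'

lookbl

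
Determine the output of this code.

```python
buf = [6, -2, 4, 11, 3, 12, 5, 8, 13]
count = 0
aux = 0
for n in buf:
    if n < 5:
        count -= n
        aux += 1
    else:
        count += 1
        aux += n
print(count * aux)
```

n=6: not <5, count = 0+1 = 1; aux=6
n=-2: <5, count = 1-(-2) = 3; aux=7
n=4: <5, count = 3-4 = -1; aux=8
n=11: not <5, count = (-1)+1 = 0; aux=19
n=3: <5, count = 0-3 = -3; aux=20
n=12: not <5, count = (-3)+1 = -2; aux=32
n=5: not <5, count = (-2)+1 = -1; aux=37
n=8: not <5, count = (-1)+1 = 0; aux=45
n=13: not <5, count = 0+1 = 1; aux=58
count*aux = 1*58 = 58

58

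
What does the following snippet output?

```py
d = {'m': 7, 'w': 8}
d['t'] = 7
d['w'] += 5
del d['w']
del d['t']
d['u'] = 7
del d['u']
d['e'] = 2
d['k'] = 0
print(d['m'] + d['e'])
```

9

d['t'] = 7 → {'m': 7, 'w': 8, 't': 7}
d['w'] = 8+5 = 13 → {'m': 7, 'w': 13, 't': 7}
del 'w' → {'m': 7, 't': 7}
del 't' → {'m': 7}
d['u'] = 7 → {'m': 7, 'u': 7}
del 'u' → {'m': 7}
d['e'] = 2 → {'m': 7, 'e': 2}
d['k'] = 0 → {'m': 7, 'e': 2, 'k': 0}
d['m']+d['e'] = 7+2 = 9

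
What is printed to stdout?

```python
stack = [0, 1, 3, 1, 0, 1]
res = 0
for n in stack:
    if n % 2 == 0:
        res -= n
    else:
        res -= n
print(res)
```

n=0: even, res = 0-0 = 0
n=1: not even, res = 0-1 = -1
n=3: not even, res = (-1)-3 = -4
n=1: not even, res = (-4)-1 = -5
n=0: even, res = (-5)-0 = -5
n=1: not even, res = (-5)-1 = -6

-6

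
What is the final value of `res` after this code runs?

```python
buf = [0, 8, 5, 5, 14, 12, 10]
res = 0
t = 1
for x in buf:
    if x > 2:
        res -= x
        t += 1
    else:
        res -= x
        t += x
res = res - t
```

x=0: not >2, res = 0-0 = 0; t=1
x=8: >2, res = 0-8 = -8; t=2
x=5: >2, res = (-8)-5 = -13; t=3
x=5: >2, res = (-13)-5 = -18; t=4
x=14: >2, res = (-18)-14 = -32; t=5
x=12: >2, res = (-32)-12 = -44; t=6
x=10: >2, res = (-44)-10 = -54; t=7
res-t = (-54)-7 = -61

-61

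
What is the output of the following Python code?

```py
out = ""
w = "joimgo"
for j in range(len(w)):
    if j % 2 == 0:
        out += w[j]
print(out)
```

j=0: add 'j' → 'j'
j=1: skip
j=2: add 'i' → 'ji'
j=3: skip
j=4: add 'g' → 'jig'
j=5: skip

jig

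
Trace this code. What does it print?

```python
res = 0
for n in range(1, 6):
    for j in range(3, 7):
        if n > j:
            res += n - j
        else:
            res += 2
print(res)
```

38

n=1,j=3: not 1>3, res = 0+2 = 2
n=1,j=4: not 1>4, res = 2+2 = 4
n=1,j=5: not 1>5, res = 4+2 = 6
n=1,j=6: not 1>6, res = 6+2 = 8
n=2,j=3: not 2>3, res = 8+2 = 10
n=2,j=4: not 2>4, res = 10+2 = 12
n=2,j=5: not 2>5, res = 12+2 = 14
n=2,j=6: not 2>6, res = 14+2 = 16
n=3,j=3: not 3>3, res = 16+2 = 18
n=3,j=4: not 3>4, res = 18+2 = 20
n=3,j=5: not 3>5, res = 20+2 = 22
n=3,j=6: not 3>6, res = 22+2 = 24
n=4,j=3: 4>3, res = 24+1 = 25
n=4,j=4: not 4>4, res = 25+2 = 27
n=4,j=5: not 4>5, res = 27+2 = 29
n=4,j=6: not 4>6, res = 29+2 = 31
n=5,j=3: 5>3, res = 31+2 = 33
n=5,j=4: 5>4, res = 33+1 = 34
n=5,j=5: not 5>5, res = 34+2 = 36
n=5,j=6: not 5>6, res = 36+2 = 38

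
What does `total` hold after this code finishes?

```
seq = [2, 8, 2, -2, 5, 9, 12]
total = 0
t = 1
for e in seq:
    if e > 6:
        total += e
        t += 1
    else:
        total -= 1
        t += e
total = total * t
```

e=2: not >6, total = 0-1 = -1; t=3
e=8: >6, total = (-1)+8 = 7; t=4
e=2: not >6, total = 7-1 = 6; t=6
e=-2: not >6, total = 6-1 = 5; t=4
e=5: not >6, total = 5-1 = 4; t=9
e=9: >6, total = 4+9 = 13; t=10
e=12: >6, total = 13+12 = 25; t=11
total*t = 25*11 = 275

275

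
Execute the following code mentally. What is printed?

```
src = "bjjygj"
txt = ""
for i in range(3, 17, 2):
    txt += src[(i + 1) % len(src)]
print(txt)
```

i=3: add src[4]='g' → 'g'
i=5: add src[0]='b' → 'gb'
i=7: add src[2]='j' → 'gbj'
i=9: add src[4]='g' → 'gbjg'
i=11: add src[0]='b' → 'gbjgb'
i=13: add src[2]='j' → 'gbjgbj'
i=15: add src[4]='g' → 'gbjgbjg'

gbjgbjg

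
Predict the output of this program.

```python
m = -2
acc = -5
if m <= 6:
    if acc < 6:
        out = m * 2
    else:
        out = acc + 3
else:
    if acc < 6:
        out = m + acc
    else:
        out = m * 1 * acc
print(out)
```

-4

m=-2, acc=-5
m <= 6 is True; acc < 6 is True
→ out = m * 2 = -4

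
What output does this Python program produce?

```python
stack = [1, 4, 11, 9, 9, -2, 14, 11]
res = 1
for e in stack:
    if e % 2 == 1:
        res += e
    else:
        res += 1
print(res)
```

e=1: odd, res = 1+1 = 2
e=4: not odd, res = 2+1 = 3
e=11: odd, res = 3+11 = 14
e=9: odd, res = 14+9 = 23
e=9: odd, res = 23+9 = 32
e=-2: not odd, res = 32+1 = 33
e=14: not odd, res = 33+1 = 34
e=11: odd, res = 34+11 = 45

45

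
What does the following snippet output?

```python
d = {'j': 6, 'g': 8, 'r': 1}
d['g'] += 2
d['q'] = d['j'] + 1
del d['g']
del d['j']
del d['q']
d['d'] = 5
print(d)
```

d['g'] = 8+2 = 10 → {'j': 6, 'g': 10, 'r': 1}
d['q'] = d['j']+1 = 7 → {'j': 6, 'g': 10, 'r': 1, 'q': 7}
del 'g' → {'j': 6, 'r': 1, 'q': 7}
del 'j' → {'r': 1, 'q': 7}
del 'q' → {'r': 1}
d['d'] = 5 → {'r': 1, 'd': 5}

{'r': 1, 'd': 5}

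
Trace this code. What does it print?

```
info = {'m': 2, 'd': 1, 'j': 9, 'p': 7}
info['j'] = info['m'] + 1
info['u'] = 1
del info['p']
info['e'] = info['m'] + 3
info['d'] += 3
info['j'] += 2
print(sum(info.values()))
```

info['j'] = info['m']+1 = 3 → {'m': 2, 'd': 1, 'j': 3, 'p': 7}
info['u'] = 1 → {'m': 2, 'd': 1, 'j': 3, 'p': 7, 'u': 1}
del 'p' → {'m': 2, 'd': 1, 'j': 3, 'u': 1}
info['e'] = info['m']+3 = 5 → {'m': 2, 'd': 1, 'j': 3, 'u': 1, 'e': 5}
info['d'] = 1+3 = 4 → {'m': 2, 'd': 4, 'j': 3, 'u': 1, 'e': 5}
info['j'] = 3+2 = 5 → {'m': 2, 'd': 4, 'j': 5, 'u': 1, 'e': 5}
sum of values = 17

17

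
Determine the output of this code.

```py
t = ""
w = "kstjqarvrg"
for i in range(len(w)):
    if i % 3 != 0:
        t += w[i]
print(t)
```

stqavr

i=0: skip
i=1: add 's' → 's'
i=2: add 't' → 'st'
i=3: skip
i=4: add 'q' → 'stq'
i=5: add 'a' → 'stqa'
i=6: skip
i=7: add 'v' → 'stqav'
i=8: add 'r' → 'stqavr'
i=9: skip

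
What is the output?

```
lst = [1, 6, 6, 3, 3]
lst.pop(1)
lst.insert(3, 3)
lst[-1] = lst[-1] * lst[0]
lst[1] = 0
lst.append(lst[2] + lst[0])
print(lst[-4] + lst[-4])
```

pop(1) removes 6 → [1, 6, 3, 3]
insert 3 at 3 → [1, 6, 3, 3, 3]
lst[-1] = lst[-1]*lst[0] = 3*1 = 3 → [1, 6, 3, 3, 3]
lst[1] = 0 → [1, 0, 3, 3, 3]
append lst[2]+lst[0] = 3+1 = 4 → [1, 0, 3, 3, 3, 4]
lst[-4]+lst[-4] = 3+3 = 6

6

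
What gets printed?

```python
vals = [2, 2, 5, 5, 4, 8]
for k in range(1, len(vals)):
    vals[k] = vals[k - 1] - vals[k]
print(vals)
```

[2, 0, -5, -10, -14, -22]

k=1: vals[1] = 2-2 = 0 → [2, 0, 5, 5, 4, 8]
k=2: vals[2] = 0-5 = -5 → [2, 0, -5, 5, 4, 8]
k=3: vals[3] = (-5)-5 = -10 → [2, 0, -5, -10, 4, 8]
k=4: vals[4] = (-10)-4 = -14 → [2, 0, -5, -10, -14, 8]
k=5: vals[5] = (-14)-8 = -22 → [2, 0, -5, -10, -14, -22]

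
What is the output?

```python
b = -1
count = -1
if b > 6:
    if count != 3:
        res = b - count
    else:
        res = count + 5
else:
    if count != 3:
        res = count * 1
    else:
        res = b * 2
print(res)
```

b=-1, count=-1
b > 6 is False; count != 3 is True
→ res = count * 1 = -1

-1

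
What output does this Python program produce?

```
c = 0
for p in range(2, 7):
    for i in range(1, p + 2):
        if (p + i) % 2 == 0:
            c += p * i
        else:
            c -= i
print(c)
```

p=2,i=1: odd sum, c = 0-1 = -1
p=2,i=2: even sum, c = (-1)+4 = 3
p=2,i=3: odd sum, c = 3-3 = 0
p=3,i=1: even sum, c = 0+3 = 3
p=3,i=2: odd sum, c = 3-2 = 1
p=3,i=3: even sum, c = 1+9 = 10
p=3,i=4: odd sum, c = 10-4 = 6
p=4,i=1: odd sum, c = 6-1 = 5
p=4,i=2: even sum, c = 5+8 = 13
p=4,i=3: odd sum, c = 13-3 = 10
p=4,i=4: even sum, c = 10+16 = 26
p=4,i=5: odd sum, c = 26-5 = 21
p=5,i=1: even sum, c = 21+5 = 26
p=5,i=2: odd sum, c = 26-2 = 24
p=5,i=3: even sum, c = 24+15 = 39
p=5,i=4: odd sum, c = 39-4 = 35
p=5,i=5: even sum, c = 35+25 = 60
p=5,i=6: odd sum, c = 60-6 = 54
p=6,i=1: odd sum, c = 54-1 = 53
p=6,i=2: even sum, c = 53+12 = 65
p=6,i=3: odd sum, c = 65-3 = 62
p=6,i=4: even sum, c = 62+24 = 86
p=6,i=5: odd sum, c = 86-5 = 81
p=6,i=6: even sum, c = 81+36 = 117
p=6,i=7: odd sum, c = 117-7 = 110

110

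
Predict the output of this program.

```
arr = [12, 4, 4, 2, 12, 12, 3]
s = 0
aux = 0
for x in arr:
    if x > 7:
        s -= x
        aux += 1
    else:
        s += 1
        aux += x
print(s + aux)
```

-16

x=12: >7, s = 0-12 = -12; aux=1
x=4: not >7, s = (-12)+1 = -11; aux=5
x=4: not >7, s = (-11)+1 = -10; aux=9
x=2: not >7, s = (-10)+1 = -9; aux=11
x=12: >7, s = (-9)-12 = -21; aux=12
x=12: >7, s = (-21)-12 = -33; aux=13
x=3: not >7, s = (-33)+1 = -32; aux=16
s+aux = (-32)+16 = -16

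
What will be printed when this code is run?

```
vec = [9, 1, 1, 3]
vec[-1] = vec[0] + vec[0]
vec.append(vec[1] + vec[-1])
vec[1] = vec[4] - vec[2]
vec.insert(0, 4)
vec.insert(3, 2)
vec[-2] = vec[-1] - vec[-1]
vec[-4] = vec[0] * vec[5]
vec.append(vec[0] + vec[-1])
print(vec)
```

vec[-1] = vec[0]+vec[0] = 9+9 = 18 → [9, 1, 1, 18]
append vec[1]+vec[-1] = 1+18 = 19 → [9, 1, 1, 18, 19]
vec[1] = vec[4]-vec[2] = 19-1 = 18 → [9, 18, 1, 18, 19]
insert 4 at 0 → [4, 9, 18, 1, 18, 19]
insert 2 at 3 → [4, 9, 18, 2, 1, 18, 19]
vec[-2] = vec[-1]-vec[-1] = 19-19 = 0 → [4, 9, 18, 2, 1, 0, 19]
vec[-4] = vec[0]*vec[5] = 4*0 = 0 → [4, 9, 18, 0, 1, 0, 19]
append vec[0]+vec[-1] = 4+19 = 23 → [4, 9, 18, 0, 1, 0, 19, 23]

[4, 9, 18, 0, 1, 0, 19, 23]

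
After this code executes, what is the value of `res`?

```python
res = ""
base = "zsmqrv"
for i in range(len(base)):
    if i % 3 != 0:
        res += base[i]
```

'smrv'

i=0: skip
i=1: add 's' → 's'
i=2: add 'm' → 'sm'
i=3: skip
i=4: add 'r' → 'smr'
i=5: add 'v' → 'smrv'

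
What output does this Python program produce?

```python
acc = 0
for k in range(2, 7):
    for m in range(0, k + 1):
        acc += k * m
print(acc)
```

265

k=2,m=0: acc = 0+0 = 0
k=2,m=1: acc = 0+2 = 2
k=2,m=2: acc = 2+4 = 6
k=3,m=0: acc = 6+0 = 6
k=3,m=1: acc = 6+3 = 9
k=3,m=2: acc = 9+6 = 15
k=3,m=3: acc = 15+9 = 24
k=4,m=0: acc = 24+0 = 24
k=4,m=1: acc = 24+4 = 28
k=4,m=2: acc = 28+8 = 36
k=4,m=3: acc = 36+12 = 48
k=4,m=4: acc = 48+16 = 64
k=5,m=0: acc = 64+0 = 64
k=5,m=1: acc = 64+5 = 69
k=5,m=2: acc = 69+10 = 79
k=5,m=3: acc = 79+15 = 94
k=5,m=4: acc = 94+20 = 114
k=5,m=5: acc = 114+25 = 139
k=6,m=0: acc = 139+0 = 139
k=6,m=1: acc = 139+6 = 145
k=6,m=2: acc = 145+12 = 157
k=6,m=3: acc = 157+18 = 175
k=6,m=4: acc = 175+24 = 199
k=6,m=5: acc = 199+30 = 229
k=6,m=6: acc = 229+36 = 265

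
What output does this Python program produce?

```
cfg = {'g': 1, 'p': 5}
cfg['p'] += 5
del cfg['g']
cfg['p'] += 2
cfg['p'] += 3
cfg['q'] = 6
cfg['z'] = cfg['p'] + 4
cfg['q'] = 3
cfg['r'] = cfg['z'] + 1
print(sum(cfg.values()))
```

57

cfg['p'] = 5+5 = 10 → {'g': 1, 'p': 10}
del 'g' → {'p': 10}
cfg['p'] = 10+2 = 12 → {'p': 12}
cfg['p'] = 12+3 = 15 → {'p': 15}
cfg['q'] = 6 → {'p': 15, 'q': 6}
cfg['z'] = cfg['p']+4 = 19 → {'p': 15, 'q': 6, 'z': 19}
cfg['q'] = 3 → {'p': 15, 'q': 3, 'z': 19}
cfg['r'] = cfg['z']+1 = 20 → {'p': 15, 'q': 3, 'z': 19, 'r': 20}
sum of values = 57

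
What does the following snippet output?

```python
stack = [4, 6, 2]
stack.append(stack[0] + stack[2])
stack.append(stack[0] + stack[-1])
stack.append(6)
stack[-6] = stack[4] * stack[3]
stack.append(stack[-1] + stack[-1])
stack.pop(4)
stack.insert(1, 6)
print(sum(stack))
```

append stack[0]+stack[2] = 4+2 = 6 → [4, 6, 2, 6]
append stack[0]+stack[-1] = 4+6 = 10 → [4, 6, 2, 6, 10]
append 6 → [4, 6, 2, 6, 10, 6]
stack[-6] = stack[4]*stack[3] = 10*6 = 60 → [60, 6, 2, 6, 10, 6]
append stack[-1]+stack[-1] = 6+6 = 12 → [60, 6, 2, 6, 10, 6, 12]
pop(4) removes 10 → [60, 6, 2, 6, 6, 12]
insert 6 at 1 → [60, 6, 6, 2, 6, 6, 12]
sum = 98

98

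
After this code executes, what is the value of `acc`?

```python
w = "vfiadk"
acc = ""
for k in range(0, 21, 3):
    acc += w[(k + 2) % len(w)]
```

'ikikiki'

k=0: add w[2]='i' → 'i'
k=3: add w[5]='k' → 'ik'
k=6: add w[2]='i' → 'iki'
k=9: add w[5]='k' → 'ikik'
k=12: add w[2]='i' → 'ikiki'
k=15: add w[5]='k' → 'ikikik'
k=18: add w[2]='i' → 'ikikiki'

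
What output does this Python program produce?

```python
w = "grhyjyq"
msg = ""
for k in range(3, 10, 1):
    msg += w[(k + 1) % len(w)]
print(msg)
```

jyqgrhy

k=3: add w[4]='j' → 'j'
k=4: add w[5]='y' → 'jy'
k=5: add w[6]='q' → 'jyq'
k=6: add w[0]='g' → 'jyqg'
k=7: add w[1]='r' → 'jyqgr'
k=8: add w[2]='h' → 'jyqgrh'
k=9: add w[3]='y' → 'jyqgrhy'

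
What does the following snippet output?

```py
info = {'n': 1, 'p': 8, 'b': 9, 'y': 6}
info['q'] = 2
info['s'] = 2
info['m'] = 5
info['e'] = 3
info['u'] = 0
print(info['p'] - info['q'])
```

info['q'] = 2 → {'n': 1, 'p': 8, 'b': 9, 'y': 6, 'q': 2}
info['s'] = 2 → {'n': 1, 'p': 8, 'b': 9, 'y': 6, 'q': 2, 's': 2}
info['m'] = 5 → {'n': 1, 'p': 8, 'b': 9, 'y': 6, 'q': 2, 's': 2, 'm': 5}
info['e'] = 3 → {'n': 1, 'p': 8, 'b': 9, 'y': 6, 'q': 2, 's': 2, 'm': 5, 'e': 3}
info['u'] = 0 → {'n': 1, 'p': 8, 'b': 9, 'y': 6, 'q': 2, 's': 2, 'm': 5, 'e': 3, 'u': 0}
info['p']-info['q'] = 8-2 = 6

6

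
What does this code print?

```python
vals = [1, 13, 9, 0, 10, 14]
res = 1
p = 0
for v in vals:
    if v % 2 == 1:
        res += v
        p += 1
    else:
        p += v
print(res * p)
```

648

v=1: odd, res = 1+1 = 2; p=1
v=13: odd, res = 2+13 = 15; p=2
v=9: odd, res = 15+9 = 24; p=3
v=0: not odd; p=3
v=10: not odd; p=13
v=14: not odd; p=27
res*p = 24*27 = 648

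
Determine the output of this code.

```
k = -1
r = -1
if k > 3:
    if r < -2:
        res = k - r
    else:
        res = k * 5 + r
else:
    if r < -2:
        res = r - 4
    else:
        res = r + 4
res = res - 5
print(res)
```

k=-1, r=-1
k > 3 is False; r < -2 is False
→ res = r + 4 = 3
res = 3-5 = -2

-2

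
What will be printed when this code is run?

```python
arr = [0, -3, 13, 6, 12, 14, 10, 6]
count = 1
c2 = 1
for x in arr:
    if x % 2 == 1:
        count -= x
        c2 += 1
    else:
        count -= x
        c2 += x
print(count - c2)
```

x=0: not odd, count = 1-0 = 1; c2=1
x=-3: odd, count = 1-(-3) = 4; c2=2
x=13: odd, count = 4-13 = -9; c2=3
x=6: not odd, count = (-9)-6 = -15; c2=9
x=12: not odd, count = (-15)-12 = -27; c2=21
x=14: not odd, count = (-27)-14 = -41; c2=35
x=10: not odd, count = (-41)-10 = -51; c2=45
x=6: not odd, count = (-51)-6 = -57; c2=51
count-c2 = (-57)-51 = -108

-108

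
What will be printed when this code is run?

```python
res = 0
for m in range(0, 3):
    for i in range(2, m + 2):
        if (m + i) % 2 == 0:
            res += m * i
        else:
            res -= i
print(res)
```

m=1,i=2: odd sum, res = 0-2 = -2
m=2,i=2: even sum, res = (-2)+4 = 2
m=2,i=3: odd sum, res = 2-3 = -1

-1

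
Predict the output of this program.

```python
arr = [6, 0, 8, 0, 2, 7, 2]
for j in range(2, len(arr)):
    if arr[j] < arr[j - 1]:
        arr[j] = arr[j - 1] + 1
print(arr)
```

j=2: 8>=0, unchanged → [6, 0, 8, 0, 2, 7, 2]
j=3: 0<8, arr[3] = 8+1 = 9 → [6, 0, 8, 9, 2, 7, 2]
j=4: 2<9, arr[4] = 9+1 = 10 → [6, 0, 8, 9, 10, 7, 2]
j=5: 7<10, arr[5] = 10+1 = 11 → [6, 0, 8, 9, 10, 11, 2]
j=6: 2<11, arr[6] = 11+1 = 12 → [6, 0, 8, 9, 10, 11, 12]

[6, 0, 8, 9, 10, 11, 12]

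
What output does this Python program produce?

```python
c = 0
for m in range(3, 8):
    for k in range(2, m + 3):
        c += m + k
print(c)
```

m=3,k=2: c = 0+5 = 5
m=3,k=3: c = 5+6 = 11
m=3,k=4: c = 11+7 = 18
m=3,k=5: c = 18+8 = 26
m=4,k=2: c = 26+6 = 32
m=4,k=3: c = 32+7 = 39
m=4,k=4: c = 39+8 = 47
m=4,k=5: c = 47+9 = 56
m=4,k=6: c = 56+10 = 66
m=5,k=2: c = 66+7 = 73
m=5,k=3: c = 73+8 = 81
m=5,k=4: c = 81+9 = 90
m=5,k=5: c = 90+10 = 100
m=5,k=6: c = 100+11 = 111
m=5,k=7: c = 111+12 = 123
m=6,k=2: c = 123+8 = 131
m=6,k=3: c = 131+9 = 140
m=6,k=4: c = 140+10 = 150
m=6,k=5: c = 150+11 = 161
m=6,k=6: c = 161+12 = 173
m=6,k=7: c = 173+13 = 186
m=6,k=8: c = 186+14 = 200
m=7,k=2: c = 200+9 = 209
m=7,k=3: c = 209+10 = 219
m=7,k=4: c = 219+11 = 230
m=7,k=5: c = 230+12 = 242
m=7,k=6: c = 242+13 = 255
m=7,k=7: c = 255+14 = 269
m=7,k=8: c = 269+15 = 284
m=7,k=9: c = 284+16 = 300

300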